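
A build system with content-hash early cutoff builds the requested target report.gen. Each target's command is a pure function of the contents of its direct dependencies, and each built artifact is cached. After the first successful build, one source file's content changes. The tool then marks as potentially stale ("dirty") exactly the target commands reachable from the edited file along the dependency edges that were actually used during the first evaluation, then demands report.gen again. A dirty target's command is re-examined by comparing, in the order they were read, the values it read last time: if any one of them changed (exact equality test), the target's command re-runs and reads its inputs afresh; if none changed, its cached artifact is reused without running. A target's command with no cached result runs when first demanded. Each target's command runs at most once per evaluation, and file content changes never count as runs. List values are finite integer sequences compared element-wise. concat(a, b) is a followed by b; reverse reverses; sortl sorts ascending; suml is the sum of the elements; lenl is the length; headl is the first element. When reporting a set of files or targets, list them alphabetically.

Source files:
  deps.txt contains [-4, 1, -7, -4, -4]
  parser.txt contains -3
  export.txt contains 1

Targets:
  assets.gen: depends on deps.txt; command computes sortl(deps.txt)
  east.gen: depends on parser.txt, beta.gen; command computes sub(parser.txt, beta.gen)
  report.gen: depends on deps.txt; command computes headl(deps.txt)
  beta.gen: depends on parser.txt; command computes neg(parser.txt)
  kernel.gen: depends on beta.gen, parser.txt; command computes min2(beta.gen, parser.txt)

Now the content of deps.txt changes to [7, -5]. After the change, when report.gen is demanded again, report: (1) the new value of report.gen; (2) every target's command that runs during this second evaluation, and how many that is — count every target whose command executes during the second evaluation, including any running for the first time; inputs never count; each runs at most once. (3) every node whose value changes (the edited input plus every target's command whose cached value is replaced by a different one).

First evaluation (everything demanded from the output):
  report.gen = headl([-4, 1, -7, -4, -4]) = -4

Propagation after the edit:
  report.gen: runs — deps.txt [-4, 1, -7, -4, -4]->[7, -5]; result 7.

New value of report.gen: 7.
Target commands that run: report.gen — 1 in total.
Values that change: deps.txt, report.gen.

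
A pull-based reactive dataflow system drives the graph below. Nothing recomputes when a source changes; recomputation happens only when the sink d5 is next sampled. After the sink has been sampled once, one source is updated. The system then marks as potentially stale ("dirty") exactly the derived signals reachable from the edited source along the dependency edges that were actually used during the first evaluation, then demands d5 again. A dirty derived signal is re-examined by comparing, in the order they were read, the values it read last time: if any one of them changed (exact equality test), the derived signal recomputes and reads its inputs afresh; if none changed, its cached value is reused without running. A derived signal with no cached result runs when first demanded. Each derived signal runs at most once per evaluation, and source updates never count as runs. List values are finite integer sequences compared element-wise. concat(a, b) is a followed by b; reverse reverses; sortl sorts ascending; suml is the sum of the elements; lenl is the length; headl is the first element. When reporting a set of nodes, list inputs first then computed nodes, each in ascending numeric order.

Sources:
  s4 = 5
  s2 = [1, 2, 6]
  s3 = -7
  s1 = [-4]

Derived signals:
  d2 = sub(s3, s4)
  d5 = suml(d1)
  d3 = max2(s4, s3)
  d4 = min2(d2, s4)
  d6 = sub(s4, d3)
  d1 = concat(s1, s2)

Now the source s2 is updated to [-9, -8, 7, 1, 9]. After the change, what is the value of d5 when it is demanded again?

New value of d5: -4.

First evaluation (everything demanded from the output):
  d1 = concat([-4], [1, 2, 6]) = [-4, 1, 2, 6]
  d5 = suml([-4, 1, 2, 6]) = 5

Propagation after the edit:
  d1: runs — s2 [1, 2, 6]->[-9, -8, 7, 1, 9]; result [-4, -9, -8, 7, 1, 9].
  d5: runs — d1 [-4, 1, 2, 6]->[-4, -9, -8, 7, 1, 9]; result -4.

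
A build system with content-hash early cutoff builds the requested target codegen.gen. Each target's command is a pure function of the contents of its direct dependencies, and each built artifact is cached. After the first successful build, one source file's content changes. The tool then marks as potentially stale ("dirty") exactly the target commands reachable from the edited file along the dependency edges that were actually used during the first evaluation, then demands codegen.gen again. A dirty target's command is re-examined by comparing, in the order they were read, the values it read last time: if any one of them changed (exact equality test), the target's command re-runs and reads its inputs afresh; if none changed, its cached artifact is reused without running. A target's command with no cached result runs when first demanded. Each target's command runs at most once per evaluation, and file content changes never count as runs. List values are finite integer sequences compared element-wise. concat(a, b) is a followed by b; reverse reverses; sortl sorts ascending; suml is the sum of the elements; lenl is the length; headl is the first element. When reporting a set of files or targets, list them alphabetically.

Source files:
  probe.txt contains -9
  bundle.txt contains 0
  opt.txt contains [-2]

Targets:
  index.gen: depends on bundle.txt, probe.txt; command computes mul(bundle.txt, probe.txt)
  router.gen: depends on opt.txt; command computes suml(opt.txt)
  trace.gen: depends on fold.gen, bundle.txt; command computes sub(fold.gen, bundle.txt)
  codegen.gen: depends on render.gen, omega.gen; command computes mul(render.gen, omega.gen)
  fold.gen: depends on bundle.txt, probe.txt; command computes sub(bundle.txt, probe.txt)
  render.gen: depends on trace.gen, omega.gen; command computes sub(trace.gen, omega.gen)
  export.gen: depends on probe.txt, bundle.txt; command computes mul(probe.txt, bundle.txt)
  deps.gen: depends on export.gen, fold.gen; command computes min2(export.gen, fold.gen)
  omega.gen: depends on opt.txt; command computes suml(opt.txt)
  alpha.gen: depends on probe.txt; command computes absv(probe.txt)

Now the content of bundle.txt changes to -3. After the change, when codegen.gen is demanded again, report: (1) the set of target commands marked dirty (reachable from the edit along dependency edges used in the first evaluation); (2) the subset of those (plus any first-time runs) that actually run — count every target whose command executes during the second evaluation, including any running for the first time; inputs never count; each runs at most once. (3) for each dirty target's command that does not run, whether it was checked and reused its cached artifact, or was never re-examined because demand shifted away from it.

First evaluation (everything demanded from the output):
  fold.gen = sub(0, -9) = 9
  omega.gen = suml([-2]) = -2
  trace.gen = sub(9, 0) = 9
  render.gen = sub(9, -2) = 11
  codegen.gen = mul(11, -2) = -22

Propagation after the edit:
  fold.gen: runs — bundle.txt 0->-3; result 6.
  trace.gen: runs — fold.gen 9->6; bundle.txt 0->-3; result 9 (same value as before).
  render.gen: checked — values it read are unchanged (trace.gen unchanged, omega.gen unchanged); reused cached 11 without running.
  codegen.gen: checked — values it read are unchanged (render.gen unchanged, omega.gen unchanged); reused cached -22 without running.

Key observation: the change is absorbed at trace.gen — it re-runs but produces the same value, and the output's value is unchanged.

Marked dirty: codegen.gen, fold.gen, render.gen, trace.gen.
Target commands that run: fold.gen, trace.gen — 2 in total.
Checked but reused from cache: codegen.gen, render.gen.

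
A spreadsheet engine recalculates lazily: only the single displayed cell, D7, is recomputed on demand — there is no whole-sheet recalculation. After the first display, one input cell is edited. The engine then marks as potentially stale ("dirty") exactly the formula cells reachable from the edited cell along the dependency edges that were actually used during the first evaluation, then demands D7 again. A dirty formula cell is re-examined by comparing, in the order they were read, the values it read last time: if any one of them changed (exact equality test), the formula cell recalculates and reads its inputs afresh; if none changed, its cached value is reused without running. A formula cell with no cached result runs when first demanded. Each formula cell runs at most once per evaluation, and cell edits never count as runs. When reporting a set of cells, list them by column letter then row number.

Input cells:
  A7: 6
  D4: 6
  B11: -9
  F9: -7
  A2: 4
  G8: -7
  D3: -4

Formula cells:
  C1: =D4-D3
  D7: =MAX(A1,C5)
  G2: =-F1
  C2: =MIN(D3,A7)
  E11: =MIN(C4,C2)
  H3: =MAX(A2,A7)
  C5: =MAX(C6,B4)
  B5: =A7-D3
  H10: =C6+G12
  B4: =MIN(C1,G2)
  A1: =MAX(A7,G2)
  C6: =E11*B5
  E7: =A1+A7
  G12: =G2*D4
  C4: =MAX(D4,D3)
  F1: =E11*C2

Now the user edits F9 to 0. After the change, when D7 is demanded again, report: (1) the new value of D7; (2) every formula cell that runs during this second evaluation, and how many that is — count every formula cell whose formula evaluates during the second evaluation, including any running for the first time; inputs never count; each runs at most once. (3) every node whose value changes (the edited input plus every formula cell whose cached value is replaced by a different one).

New value of D7: 6.
Formula cells that run: none — 0 in total.
Values that change: F9.
Key observation: F9 is never demanded by the output, so the edit triggers no recomputation at all.

First evaluation (everything demanded from the output):
  B5 = 6 - -4 = 10
  C1 = 6 - -4 = 10
  C2 = MIN(-4, 6) = -4
  C4 = MAX(6, -4) = 6
  E11 = MIN(6, -4) = -4
  C6 = -4 * 10 = -40
  F1 = -4 * -4 = 16
  G2 = -(16) = -16
  A1 = MAX(6, -16) = 6
  B4 = MIN(10, -16) = -16
  C5 = MAX(-40, -16) = -16
  D7 = MAX(6, -16) = 6

Propagation after the edit:
  F9 feeds no computation that the output demands — nothing is marked dirty and nothing runs.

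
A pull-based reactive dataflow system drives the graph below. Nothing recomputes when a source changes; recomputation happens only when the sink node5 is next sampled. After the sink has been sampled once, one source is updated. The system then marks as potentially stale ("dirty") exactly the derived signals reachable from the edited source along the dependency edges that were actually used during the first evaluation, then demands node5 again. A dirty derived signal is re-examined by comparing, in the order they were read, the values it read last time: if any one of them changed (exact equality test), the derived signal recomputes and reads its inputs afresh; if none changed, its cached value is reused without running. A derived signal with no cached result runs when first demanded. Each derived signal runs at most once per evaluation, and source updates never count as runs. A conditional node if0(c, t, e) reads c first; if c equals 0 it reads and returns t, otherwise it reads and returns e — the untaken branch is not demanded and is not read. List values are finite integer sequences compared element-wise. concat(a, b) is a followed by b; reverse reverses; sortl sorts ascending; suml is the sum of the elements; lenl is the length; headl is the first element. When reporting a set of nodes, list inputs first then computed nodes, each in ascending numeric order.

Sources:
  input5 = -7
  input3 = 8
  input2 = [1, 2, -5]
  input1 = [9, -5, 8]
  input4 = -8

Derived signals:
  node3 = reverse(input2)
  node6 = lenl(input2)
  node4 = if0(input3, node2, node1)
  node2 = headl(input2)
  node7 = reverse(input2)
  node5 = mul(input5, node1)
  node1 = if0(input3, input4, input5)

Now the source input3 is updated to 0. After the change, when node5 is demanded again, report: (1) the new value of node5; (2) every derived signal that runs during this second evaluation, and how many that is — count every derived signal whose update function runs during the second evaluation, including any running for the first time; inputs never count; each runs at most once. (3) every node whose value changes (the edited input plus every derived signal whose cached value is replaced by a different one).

First evaluation (everything demanded from the output):
  node1 = if0(input3=8 -> else branch input5) = -7
  node5 = mul(-7, -7) = 49

Propagation after the edit:
  node1: runs — input3 8->0; result -8.
  node5: runs — node1 -7->-8; result 56.

New value of node5: 56.
Derived signals that run: node1, node5 — 2 in total.
Values that change: input3, node1, node5.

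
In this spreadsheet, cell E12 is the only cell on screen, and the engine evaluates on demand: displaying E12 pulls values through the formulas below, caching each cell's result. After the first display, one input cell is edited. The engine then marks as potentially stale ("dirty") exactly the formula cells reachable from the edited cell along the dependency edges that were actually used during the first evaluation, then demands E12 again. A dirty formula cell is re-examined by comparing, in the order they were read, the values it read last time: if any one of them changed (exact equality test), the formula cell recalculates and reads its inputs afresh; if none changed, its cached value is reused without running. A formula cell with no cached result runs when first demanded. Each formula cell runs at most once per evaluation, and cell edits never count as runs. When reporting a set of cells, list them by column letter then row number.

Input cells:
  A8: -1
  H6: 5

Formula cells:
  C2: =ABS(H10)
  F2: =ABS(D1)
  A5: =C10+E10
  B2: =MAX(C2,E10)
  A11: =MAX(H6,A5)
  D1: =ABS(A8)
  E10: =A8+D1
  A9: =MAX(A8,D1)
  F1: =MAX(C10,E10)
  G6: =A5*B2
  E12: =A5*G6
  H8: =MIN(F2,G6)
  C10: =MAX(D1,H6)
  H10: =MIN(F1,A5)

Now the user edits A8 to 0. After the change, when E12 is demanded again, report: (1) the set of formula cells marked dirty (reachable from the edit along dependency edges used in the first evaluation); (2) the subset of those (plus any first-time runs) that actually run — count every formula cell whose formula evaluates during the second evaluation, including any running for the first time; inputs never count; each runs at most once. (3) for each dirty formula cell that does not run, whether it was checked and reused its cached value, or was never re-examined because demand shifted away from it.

Initial pass — values computed on the first demand:
  D1 = ABS(-1) = 1
  C10 = MAX(1, 5) = 5
  E10 = -1 + 1 = 0
  A5 = 5 + 0 = 5
  F1 = MAX(5, 0) = 5
  H10 = MIN(5, 5) = 5
  C2 = ABS(5) = 5
  B2 = MAX(5, 0) = 5
  G6 = 5 * 5 = 25
  E12 = 5 * 25 = 125

Second demand — change propagation:
  D1: re-runs because A8 -1->0; new result 0.
  C10: re-runs because D1 1->0; new result 5 (unchanged).
  E10: re-runs because A8 -1->0; D1 1->0; new result 0 (unchanged).
  A5: re-examined; everything it read last time is the same (C10 unchanged, E10 unchanged) — cache 5 kept, no run.
  F1: re-examined; everything it read last time is the same (C10 unchanged, E10 unchanged) — cache 5 kept, no run.
  H10: re-examined; everything it read last time is the same (F1 unchanged, A5 unchanged) — cache 5 kept, no run.
  C2: re-examined; everything it read last time is the same (H10 unchanged) — cache 5 kept, no run.
  B2: re-examined; everything it read last time is the same (C2 unchanged, E10 unchanged) — cache 5 kept, no run.
  G6: re-examined; everything it read last time is the same (A5 unchanged, B2 unchanged) — cache 25 kept, no run.
  E12: re-examined; everything it read last time is the same (A5 unchanged, G6 unchanged) — cache 125 kept, no run.

The important point: at A5 every value read last time is unchanged, so the dirty flag clears without a run.

Dirty set: A5, B2, C2, C10, D1, E10, E12, F1, G6, H10.
Run set: C10, D1, E10 (3 run).
Re-examined without running (cache reused): A5, B2, C2, E12, F1, G6, H10.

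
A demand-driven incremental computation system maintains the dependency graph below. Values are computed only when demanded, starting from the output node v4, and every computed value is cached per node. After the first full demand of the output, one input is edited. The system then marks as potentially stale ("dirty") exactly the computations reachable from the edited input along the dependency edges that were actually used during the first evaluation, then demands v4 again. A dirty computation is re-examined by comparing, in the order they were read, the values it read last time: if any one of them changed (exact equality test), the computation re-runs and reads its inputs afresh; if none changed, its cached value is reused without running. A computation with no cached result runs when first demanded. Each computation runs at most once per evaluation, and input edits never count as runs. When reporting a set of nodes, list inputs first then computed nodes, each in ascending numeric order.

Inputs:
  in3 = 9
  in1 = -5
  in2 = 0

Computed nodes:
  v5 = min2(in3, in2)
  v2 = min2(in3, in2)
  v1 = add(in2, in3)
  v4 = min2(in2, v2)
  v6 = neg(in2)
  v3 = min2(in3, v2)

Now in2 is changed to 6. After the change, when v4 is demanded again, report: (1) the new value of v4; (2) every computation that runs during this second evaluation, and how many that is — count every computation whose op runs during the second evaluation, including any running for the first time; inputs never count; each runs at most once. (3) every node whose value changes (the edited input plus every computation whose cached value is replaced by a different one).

First evaluation (everything demanded from the output):
  v2 = min2(9, 0) = 0
  v4 = min2(0, 0) = 0

Propagation after the edit:
  v2: runs — in2 0->6; result 6.
  v4: runs — in2 0->6; v2 0->6; result 6.

New value of v4: 6.
Computations that run: v2, v4 — 2 in total.
Values that change: in2, v2, v4.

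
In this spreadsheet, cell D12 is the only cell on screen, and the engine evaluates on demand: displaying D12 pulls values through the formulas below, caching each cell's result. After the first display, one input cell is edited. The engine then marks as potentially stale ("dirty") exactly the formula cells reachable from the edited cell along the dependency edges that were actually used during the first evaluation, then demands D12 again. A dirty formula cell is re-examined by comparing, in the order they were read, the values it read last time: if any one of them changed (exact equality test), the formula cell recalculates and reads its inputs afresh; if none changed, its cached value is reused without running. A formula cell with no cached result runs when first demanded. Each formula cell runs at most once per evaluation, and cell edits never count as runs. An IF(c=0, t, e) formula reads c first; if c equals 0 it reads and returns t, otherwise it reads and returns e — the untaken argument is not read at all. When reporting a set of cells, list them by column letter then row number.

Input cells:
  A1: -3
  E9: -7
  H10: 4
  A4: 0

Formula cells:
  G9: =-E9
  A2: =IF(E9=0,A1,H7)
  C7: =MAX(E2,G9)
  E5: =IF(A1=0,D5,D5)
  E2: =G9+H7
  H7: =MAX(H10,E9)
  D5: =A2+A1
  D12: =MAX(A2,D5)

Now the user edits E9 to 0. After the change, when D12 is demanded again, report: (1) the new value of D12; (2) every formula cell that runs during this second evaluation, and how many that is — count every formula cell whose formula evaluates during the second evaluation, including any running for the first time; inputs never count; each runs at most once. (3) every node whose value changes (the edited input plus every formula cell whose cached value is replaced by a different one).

Initial pass — values computed on the first demand:
  H7 = MAX(4, -7) = 4
  A2 = IF(E9=0: E9=-7 -> else branch H7) = 4
  D5 = 4 + -3 = 1
  D12 = MAX(4, 1) = 4

Second demand — change propagation:
  H7: dirty yet unreached — the second evaluation never asks for it.
  A2: re-runs because E9 -7->0; new result -3.
  D5: re-runs because A2 4->-3; new result -6.
  D12: re-runs because A2 4->-3; D5 1->-6; new result -3.

The important point: the flipped condition redirects demand; H7 is left stale, never re-checked.

D12 now evaluates to -3.
Run set: A2, D5, D12 (3 run).
Changed values: A2, D5, D12, E9.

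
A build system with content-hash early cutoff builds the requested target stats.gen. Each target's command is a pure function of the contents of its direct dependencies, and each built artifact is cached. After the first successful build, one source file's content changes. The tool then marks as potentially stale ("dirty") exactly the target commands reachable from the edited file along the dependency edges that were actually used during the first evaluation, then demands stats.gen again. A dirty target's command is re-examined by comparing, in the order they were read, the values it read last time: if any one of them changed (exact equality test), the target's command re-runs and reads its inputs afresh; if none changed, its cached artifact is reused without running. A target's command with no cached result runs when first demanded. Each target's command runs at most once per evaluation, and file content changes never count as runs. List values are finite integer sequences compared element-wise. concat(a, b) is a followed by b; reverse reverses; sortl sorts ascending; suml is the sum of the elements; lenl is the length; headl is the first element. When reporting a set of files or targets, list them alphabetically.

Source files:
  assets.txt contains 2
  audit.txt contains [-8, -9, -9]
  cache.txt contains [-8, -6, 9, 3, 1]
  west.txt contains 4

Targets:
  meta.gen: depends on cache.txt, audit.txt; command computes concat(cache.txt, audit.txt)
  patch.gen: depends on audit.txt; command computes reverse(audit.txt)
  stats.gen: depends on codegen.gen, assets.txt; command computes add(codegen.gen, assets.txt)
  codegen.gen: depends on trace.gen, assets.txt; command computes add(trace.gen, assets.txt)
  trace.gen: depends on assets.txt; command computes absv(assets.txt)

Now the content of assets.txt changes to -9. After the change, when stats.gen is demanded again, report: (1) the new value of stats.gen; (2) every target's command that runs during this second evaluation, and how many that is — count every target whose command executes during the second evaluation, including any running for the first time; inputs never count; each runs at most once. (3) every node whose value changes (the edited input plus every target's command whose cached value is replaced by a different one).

New value of stats.gen: -9.
Target commands that run: codegen.gen, stats.gen, trace.gen — 3 in total.
Values that change: assets.txt, codegen.gen, stats.gen, trace.gen.

First evaluation (everything demanded from the output):
  trace.gen = absv(2) = 2
  codegen.gen = add(2, 2) = 4
  stats.gen = add(4, 2) = 6

Propagation after the edit:
  trace.gen: runs — assets.txt 2->-9; result 9.
  codegen.gen: runs — trace.gen 2->9; assets.txt 2->-9; result 0.
  stats.gen: runs — codegen.gen 4->0; assets.txt 2->-9; result -9.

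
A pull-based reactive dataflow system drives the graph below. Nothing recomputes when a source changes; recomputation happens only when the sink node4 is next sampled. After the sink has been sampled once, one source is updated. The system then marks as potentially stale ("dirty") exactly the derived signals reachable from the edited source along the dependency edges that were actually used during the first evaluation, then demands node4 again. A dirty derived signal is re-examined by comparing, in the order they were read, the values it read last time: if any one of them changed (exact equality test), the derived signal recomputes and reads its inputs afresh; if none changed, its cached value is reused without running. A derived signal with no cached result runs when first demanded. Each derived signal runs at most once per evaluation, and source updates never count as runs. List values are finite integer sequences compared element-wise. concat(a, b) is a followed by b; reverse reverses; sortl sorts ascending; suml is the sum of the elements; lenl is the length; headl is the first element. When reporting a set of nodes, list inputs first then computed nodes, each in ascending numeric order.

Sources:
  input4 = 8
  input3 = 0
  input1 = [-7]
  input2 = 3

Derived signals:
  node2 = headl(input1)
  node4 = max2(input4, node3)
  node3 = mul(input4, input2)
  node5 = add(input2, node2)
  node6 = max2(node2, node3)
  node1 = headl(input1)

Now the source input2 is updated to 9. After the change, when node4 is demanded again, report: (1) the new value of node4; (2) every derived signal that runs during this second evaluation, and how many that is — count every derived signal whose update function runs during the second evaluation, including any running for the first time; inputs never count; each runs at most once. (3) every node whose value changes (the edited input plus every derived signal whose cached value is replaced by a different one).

New value of node4: 72.
Derived signals that run: node3, node4 — 2 in total.
Values that change: input2, node3, node4.

First evaluation (everything demanded from the output):
  node3 = mul(8, 3) = 24
  node4 = max2(8, 24) = 24

Propagation after the edit:
  node3: runs — input2 3->9; result 72.
  node4: runs — node3 24->72; result 72.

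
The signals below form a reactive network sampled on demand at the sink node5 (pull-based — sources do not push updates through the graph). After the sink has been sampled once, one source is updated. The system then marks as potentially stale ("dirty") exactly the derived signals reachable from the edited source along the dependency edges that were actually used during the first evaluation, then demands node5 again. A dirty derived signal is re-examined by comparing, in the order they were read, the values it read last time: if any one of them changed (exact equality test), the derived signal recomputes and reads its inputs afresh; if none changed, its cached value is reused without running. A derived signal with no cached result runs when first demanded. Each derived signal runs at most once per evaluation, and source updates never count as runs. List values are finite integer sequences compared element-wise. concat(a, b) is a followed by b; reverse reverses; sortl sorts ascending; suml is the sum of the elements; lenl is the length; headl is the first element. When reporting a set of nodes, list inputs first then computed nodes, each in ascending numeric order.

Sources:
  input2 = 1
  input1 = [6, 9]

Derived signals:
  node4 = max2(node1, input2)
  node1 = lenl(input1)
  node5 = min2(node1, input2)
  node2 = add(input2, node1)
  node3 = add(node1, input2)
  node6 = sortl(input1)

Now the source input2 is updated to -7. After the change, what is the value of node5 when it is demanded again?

node5 now evaluates to -7.

Initial pass — values computed on the first demand:
  node1 = lenl([6, 9]) = 2
  node5 = min2(2, 1) = 1

Second demand — change propagation:
  node5: re-runs because input2 1->-7; new result -7.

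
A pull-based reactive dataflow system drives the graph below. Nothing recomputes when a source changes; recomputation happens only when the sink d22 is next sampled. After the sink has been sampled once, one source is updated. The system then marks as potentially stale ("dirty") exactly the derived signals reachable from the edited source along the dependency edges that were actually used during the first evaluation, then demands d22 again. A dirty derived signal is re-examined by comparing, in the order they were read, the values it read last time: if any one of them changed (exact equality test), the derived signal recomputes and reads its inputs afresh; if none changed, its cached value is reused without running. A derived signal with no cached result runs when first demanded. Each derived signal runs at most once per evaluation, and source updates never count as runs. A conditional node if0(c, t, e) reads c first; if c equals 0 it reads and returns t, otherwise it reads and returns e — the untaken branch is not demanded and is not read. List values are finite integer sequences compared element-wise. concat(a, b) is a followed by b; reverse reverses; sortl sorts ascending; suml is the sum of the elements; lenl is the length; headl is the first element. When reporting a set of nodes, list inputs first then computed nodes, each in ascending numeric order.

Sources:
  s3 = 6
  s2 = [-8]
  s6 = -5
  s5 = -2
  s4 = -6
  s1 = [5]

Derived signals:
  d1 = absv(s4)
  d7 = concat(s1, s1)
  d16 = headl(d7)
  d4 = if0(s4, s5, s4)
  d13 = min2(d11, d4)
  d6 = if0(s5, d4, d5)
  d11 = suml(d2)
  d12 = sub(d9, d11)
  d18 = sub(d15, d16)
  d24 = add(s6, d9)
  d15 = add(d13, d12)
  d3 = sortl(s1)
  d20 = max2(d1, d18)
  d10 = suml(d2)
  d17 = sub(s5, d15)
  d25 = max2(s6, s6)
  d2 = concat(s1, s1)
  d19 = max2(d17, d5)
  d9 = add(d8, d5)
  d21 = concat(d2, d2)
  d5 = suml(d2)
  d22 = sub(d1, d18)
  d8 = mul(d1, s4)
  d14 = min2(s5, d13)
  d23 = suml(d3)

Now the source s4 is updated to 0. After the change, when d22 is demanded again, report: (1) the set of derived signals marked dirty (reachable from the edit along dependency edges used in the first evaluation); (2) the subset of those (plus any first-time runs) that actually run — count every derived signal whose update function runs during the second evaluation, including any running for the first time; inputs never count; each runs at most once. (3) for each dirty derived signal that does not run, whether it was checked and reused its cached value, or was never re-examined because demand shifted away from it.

Marked dirty: d1, d4, d8, d9, d12, d13, d15, d18, d22.
Derived signals that run: d1, d4, d8, d9, d12, d13, d15, d18, d22 — 9 in total.
Every dirty derived signal ran.

First evaluation (everything demanded from the output):
  d1 = absv(-6) = 6
  d2 = concat([5], [5]) = [5, 5]
  d4 = if0(s4=-6 -> else branch s4) = -6
  d5 = suml([5, 5]) = 10
  d7 = concat([5], [5]) = [5, 5]
  d8 = mul(6, -6) = -36
  d9 = add(-36, 10) = -26
  d11 = suml([5, 5]) = 10
  d12 = sub(-26, 10) = -36
  d13 = min2(10, -6) = -6
  d15 = add(-6, -36) = -42
  d16 = headl([5, 5]) = 5
  d18 = sub(-42, 5) = -47
  d22 = sub(6, -47) = 53

Propagation after the edit:
  d1: runs — s4 -6->0; result 0.
  d4: runs — s4 -6->0; s4 -6->0; result -2.
  d8: runs — d1 6->0; s4 -6->0; result 0.
  d9: runs — d8 -36->0; result 10.
  d12: runs — d9 -26->10; result 0.
  d13: runs — d4 -6->-2; result -2.
  d15: runs — d13 -6->-2; d12 -36->0; result -2.
  d18: runs — d15 -42->-2; result -7.
  d22: runs — d1 6->0; d18 -47->-7; result 7.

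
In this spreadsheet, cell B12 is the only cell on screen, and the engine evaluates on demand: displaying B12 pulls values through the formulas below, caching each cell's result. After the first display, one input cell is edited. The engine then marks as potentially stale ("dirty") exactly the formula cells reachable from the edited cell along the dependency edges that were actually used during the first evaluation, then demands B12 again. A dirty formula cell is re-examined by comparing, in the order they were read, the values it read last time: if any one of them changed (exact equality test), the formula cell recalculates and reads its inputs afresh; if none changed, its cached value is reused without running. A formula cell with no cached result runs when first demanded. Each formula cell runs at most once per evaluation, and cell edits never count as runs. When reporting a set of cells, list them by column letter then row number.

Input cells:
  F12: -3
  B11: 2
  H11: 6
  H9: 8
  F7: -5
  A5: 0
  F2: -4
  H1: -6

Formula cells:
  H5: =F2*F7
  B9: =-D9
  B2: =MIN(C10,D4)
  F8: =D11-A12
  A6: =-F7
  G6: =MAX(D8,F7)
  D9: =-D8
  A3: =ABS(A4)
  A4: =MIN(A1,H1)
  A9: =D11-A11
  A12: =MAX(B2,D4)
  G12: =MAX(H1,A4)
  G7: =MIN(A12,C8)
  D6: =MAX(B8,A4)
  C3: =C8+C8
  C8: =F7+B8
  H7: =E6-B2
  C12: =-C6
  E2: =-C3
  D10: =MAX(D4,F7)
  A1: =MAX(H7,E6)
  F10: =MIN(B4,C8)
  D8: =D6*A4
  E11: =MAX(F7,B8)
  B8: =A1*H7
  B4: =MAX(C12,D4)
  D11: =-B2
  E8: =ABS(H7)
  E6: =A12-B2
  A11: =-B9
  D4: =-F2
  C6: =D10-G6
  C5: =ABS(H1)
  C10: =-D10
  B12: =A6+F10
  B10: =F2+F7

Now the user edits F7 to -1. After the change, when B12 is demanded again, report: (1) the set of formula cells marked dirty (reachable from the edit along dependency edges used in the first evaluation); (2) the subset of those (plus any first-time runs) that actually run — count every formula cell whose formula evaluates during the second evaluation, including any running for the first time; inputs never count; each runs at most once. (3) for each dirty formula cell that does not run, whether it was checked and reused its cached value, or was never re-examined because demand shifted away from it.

Dirty set: A1, A4, A6, A12, B2, B4, B8, B12, C6, C8, C10, C12, D6, D8, D10, E6, F10, G6, H7.
Run set: A6, B4, B12, C6, C8, C12, D10, F10, G6 (9 run).
Re-examined without running (cache reused): A1, A4, A12, B2, B8, C10, D6, D8, E6, H7.
The important point: at C10 every value read last time is unchanged, so the dirty flag clears without a run.

Initial pass — values computed on the first demand:
  A6 = -(-5) = 5
  D4 = -(-4) = 4
  D10 = MAX(4, -5) = 4
  C10 = -(4) = -4
  B2 = MIN(-4, 4) = -4
  A12 = MAX(-4, 4) = 4
  E6 = 4 - -4 = 8
  H7 = 8 - -4 = 12
  A1 = MAX(12, 8) = 12
  A4 = MIN(12, -6) = -6
  B8 = 12 * 12 = 144
  C8 = -5 + 144 = 139
  D6 = MAX(144, -6) = 144
  D8 = 144 * -6 = -864
  G6 = MAX(-864, -5) = -5
  C6 = 4 - -5 = 9
  C12 = -(9) = -9
  B4 = MAX(-9, 4) = 4
  F10 = MIN(4, 139) = 4
  B12 = 5 + 4 = 9

Second demand — change propagation:
  A6: re-runs because F7 -5->-1; new result 1.
  D10: re-runs because F7 -5->-1; new result 4 (unchanged).
  C10: re-examined; everything it read last time is the same (D10 unchanged) — cache -4 kept, no run.
  B2: re-examined; everything it read last time is the same (C10 unchanged, D4 unchanged) — cache -4 kept, no run.
  A12: re-examined; everything it read last time is the same (B2 unchanged, D4 unchanged) — cache 4 kept, no run.
  E6: re-examined; everything it read last time is the same (A12 unchanged, B2 unchanged) — cache 8 kept, no run.
  H7: re-examined; everything it read last time is the same (E6 unchanged, B2 unchanged) — cache 12 kept, no run.
  A1: re-examined; everything it read last time is the same (H7 unchanged, E6 unchanged) — cache 12 kept, no run.
  A4: re-examined; everything it read last time is the same (A1 unchanged, H1 unchanged) — cache -6 kept, no run.
  B8: re-examined; everything it read last time is the same (A1 unchanged, H7 unchanged) — cache 144 kept, no run.
  C8: re-runs because F7 -5->-1; new result 143.
  D6: re-examined; everything it read last time is the same (B8 unchanged, A4 unchanged) — cache 144 kept, no run.
  D8: re-examined; everything it read last time is the same (D6 unchanged, A4 unchanged) — cache -864 kept, no run.
  G6: re-runs because F7 -5->-1; new result -1.
  C6: re-runs because G6 -5->-1; new result 5.
  C12: re-runs because C6 9->5; new result -5.
  B4: re-runs because C12 -9->-5; new result 4 (unchanged).
  F10: re-runs because C8 139->143; new result 4 (unchanged).
  B12: re-runs because A6 5->1; new result 5.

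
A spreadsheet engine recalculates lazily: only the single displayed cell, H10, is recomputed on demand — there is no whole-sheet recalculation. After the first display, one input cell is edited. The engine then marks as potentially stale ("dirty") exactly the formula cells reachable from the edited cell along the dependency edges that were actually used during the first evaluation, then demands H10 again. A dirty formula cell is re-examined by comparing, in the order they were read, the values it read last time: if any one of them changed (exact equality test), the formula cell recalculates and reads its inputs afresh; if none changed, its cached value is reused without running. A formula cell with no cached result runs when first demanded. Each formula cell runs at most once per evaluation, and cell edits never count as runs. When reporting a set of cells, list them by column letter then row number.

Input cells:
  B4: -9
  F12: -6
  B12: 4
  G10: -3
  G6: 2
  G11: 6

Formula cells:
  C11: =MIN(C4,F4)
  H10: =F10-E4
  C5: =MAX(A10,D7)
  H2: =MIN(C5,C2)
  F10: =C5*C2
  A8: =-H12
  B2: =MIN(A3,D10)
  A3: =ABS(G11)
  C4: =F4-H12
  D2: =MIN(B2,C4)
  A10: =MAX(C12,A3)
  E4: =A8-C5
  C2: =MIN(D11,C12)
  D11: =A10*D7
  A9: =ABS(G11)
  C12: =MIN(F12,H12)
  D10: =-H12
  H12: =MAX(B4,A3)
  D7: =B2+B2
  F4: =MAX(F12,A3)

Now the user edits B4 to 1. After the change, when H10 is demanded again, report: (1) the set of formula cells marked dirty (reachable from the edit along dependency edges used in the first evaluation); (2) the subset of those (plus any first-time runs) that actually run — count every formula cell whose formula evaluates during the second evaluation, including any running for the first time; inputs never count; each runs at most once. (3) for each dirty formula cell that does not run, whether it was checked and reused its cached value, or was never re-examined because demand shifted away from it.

Marked dirty: A8, A10, B2, C2, C5, C12, D7, D10, D11, E4, F10, H10, H12.
Formula cells that run: H12 — 1 in total.
Checked but reused from cache: A8, A10, B2, C2, C5, C12, D7, D10, D11, E4, F10, H10.
Key observation: the change is absorbed at H12 — it re-runs but produces the same value, and the output's value is unchanged.

First evaluation (everything demanded from the output):
  A3 = ABS(6) = 6
  H12 = MAX(-9, 6) = 6
  A8 = -(6) = -6
  C12 = MIN(-6, 6) = -6
  A10 = MAX(-6, 6) = 6
  D10 = -(6) = -6
  B2 = MIN(6, -6) = -6
  D7 = -6 + -6 = -12
  C5 = MAX(6, -12) = 6
  D11 = 6 * -12 = -72
  C2 = MIN(-72, -6) = -72
  E4 = -6 - 6 = -12
  F10 = 6 * -72 = -432
  H10 = -432 - -12 = -420

Propagation after the edit:
  H12: runs — B4 -9->1; result 6 (same value as before).
  A8: checked — values it read are unchanged (H12 unchanged); reused cached -6 without running.
  C12: checked — values it read are unchanged (F12 unchanged, H12 unchanged); reused cached -6 without running.
  A10: checked — values it read are unchanged (C12 unchanged, A3 unchanged); reused cached 6 without running.
  D10: checked — values it read are unchanged (H12 unchanged); reused cached -6 without running.
  B2: checked — values it read are unchanged (A3 unchanged, D10 unchanged); reused cached -6 without running.
  D7: checked — values it read are unchanged (B2 unchanged, B2 unchanged); reused cached -12 without running.
  C5: checked — values it read are unchanged (A10 unchanged, D7 unchanged); reused cached 6 without running.
  D11: checked — values it read are unchanged (A10 unchanged, D7 unchanged); reused cached -72 without running.
  C2: checked — values it read are unchanged (D11 unchanged, C12 unchanged); reused cached -72 without running.
  E4: checked — values it read are unchanged (A8 unchanged, C5 unchanged); reused cached -12 without running.
  F10: checked — values it read are unchanged (C5 unchanged, C2 unchanged); reused cached -432 without running.
  H10: checked — values it read are unchanged (F10 unchanged, E4 unchanged); reused cached -420 without running.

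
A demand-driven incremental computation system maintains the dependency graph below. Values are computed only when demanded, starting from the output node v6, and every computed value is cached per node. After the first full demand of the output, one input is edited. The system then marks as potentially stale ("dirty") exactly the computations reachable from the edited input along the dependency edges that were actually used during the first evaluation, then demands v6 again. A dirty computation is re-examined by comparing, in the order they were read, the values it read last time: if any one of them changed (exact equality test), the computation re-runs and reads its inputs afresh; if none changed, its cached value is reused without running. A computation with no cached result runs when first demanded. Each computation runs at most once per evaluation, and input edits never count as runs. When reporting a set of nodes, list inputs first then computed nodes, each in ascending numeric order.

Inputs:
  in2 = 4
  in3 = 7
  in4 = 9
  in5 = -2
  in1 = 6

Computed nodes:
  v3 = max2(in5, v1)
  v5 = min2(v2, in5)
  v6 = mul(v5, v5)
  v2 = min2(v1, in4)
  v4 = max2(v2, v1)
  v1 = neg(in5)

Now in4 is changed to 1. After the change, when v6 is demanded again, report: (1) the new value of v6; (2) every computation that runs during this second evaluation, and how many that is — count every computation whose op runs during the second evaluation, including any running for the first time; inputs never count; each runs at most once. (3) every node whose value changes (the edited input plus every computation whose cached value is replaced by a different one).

New value of v6: 4.
Computations that run: v2, v5 — 2 in total.
Values that change: in4, v2.
Key observation: the change is absorbed at v5 — it re-runs but produces the same value, and the output's value is unchanged.

First evaluation (everything demanded from the output):
  v1 = neg(-2) = 2
  v2 = min2(2, 9) = 2
  v5 = min2(2, -2) = -2
  v6 = mul(-2, -2) = 4

Propagation after the edit:
  v2: runs — in4 9->1; result 1.
  v5: runs — v2 2->1; result -2 (same value as before).
  v6: checked — values it read are unchanged (v5 unchanged, v5 unchanged); reused cached 4 without running.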